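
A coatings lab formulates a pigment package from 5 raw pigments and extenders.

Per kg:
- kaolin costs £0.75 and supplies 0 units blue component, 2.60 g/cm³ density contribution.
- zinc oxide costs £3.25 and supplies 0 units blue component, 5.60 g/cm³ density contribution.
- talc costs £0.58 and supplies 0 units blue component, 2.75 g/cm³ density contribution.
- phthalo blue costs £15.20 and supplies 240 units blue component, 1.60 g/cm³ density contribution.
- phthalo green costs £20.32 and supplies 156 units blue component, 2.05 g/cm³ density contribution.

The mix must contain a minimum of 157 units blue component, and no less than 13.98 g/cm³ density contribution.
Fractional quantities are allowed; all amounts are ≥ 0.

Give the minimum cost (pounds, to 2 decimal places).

£12.67

Treat it as an LP. Let x1 = kg of kaolin, x2 = kg of zinc oxide, x3 = kg of talc, x4 = kg of phthalo blue, x5 = kg of phthalo green.
Minimise 0.75x1 + 3.25x2 + 0.58x3 + 15.2x4 + 20.32x5 with:
  240x4 + 156x5 ≥ 157   (blue component)
  2.6x1 + 5.6x2 + 2.75x3 + 1.6x4 + 2.05x5 ≥ 13.98   (density contribution)
  x1, x2, x3, x4, x5 ≥ 0.
The cheapest feasible vertex uses only talc, phthalo blue; kaolin, zinc oxide, phthalo green are not used. Binding constraints: blue component and density contribution.
Optimal quantities: talc = 4.703 kg, phthalo blue = 0.6542 kg.
Objective = 0.58·4.703 + 15.2·0.6542 = 12.6716.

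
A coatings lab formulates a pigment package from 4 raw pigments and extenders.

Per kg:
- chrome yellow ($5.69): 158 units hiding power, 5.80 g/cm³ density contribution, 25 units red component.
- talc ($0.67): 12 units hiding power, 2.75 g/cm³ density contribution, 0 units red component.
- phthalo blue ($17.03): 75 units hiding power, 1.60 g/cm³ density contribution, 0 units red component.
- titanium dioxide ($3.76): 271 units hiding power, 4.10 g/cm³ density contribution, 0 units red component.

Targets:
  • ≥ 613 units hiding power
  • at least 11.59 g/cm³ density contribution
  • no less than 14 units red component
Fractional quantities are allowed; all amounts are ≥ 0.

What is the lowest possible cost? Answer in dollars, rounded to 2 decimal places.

$10.54

Let x1 = kg of chrome yellow, x2 = kg of talc, x3 = kg of phthalo blue, x4 = kg of titanium dioxide.
Minimize 5.69x1 + 0.67x2 + 17.03x3 + 3.76x4 subject to:
  158x1 + 12x2 + 75x3 + 271x4 ≥ 613   (hiding power)
  5.8x1 + 2.75x2 + 1.6x3 + 4.1x4 ≥ 11.59   (density contribution)
  25x1 ≥ 14   (red component)
  x1, x2, x3, x4 ≥ 0.
The optimal basis is {chrome yellow, talc, titanium dioxide}; phthalo blue drops out. Binding constraints: hiding power, density contribution, red component.
So chrome yellow = 0.56 kg, talc = 0.1583 kg, titanium dioxide = 1.928 kg.
Total cost: 5.69·0.56 + 0.67·0.1583 + 3.76·1.928 = 10.5417.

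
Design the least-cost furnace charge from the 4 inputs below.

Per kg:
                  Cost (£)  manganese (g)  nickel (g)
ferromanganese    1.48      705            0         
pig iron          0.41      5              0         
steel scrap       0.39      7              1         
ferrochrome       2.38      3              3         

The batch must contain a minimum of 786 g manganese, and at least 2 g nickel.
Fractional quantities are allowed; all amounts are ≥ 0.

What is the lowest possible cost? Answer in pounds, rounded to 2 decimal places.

£2.40

This is a linear program. Let x1 = kg of ferromanganese, x2 = kg of pig iron, x3 = kg of steel scrap, x4 = kg of ferrochrome.
min 1.48x1 + 0.41x2 + 0.39x3 + 2.38x4 s.t.:
  705x1 + 5x2 + 7x3 + 3x4 ≥ 786   (manganese)
  1x3 + 3x4 ≥ 2   (nickel)
  x1, x2, x3, x4 ≥ 0.
The minimum-cost mix takes nothing from pig iron, ferrochrome — only ferromanganese, steel scrap. There the manganese and nickel constraints are tight.
That vertex is x1 = 1.095, x3 = 2.
Hence cost = 1.48·1.095 + 0.39·2 = £2.4006.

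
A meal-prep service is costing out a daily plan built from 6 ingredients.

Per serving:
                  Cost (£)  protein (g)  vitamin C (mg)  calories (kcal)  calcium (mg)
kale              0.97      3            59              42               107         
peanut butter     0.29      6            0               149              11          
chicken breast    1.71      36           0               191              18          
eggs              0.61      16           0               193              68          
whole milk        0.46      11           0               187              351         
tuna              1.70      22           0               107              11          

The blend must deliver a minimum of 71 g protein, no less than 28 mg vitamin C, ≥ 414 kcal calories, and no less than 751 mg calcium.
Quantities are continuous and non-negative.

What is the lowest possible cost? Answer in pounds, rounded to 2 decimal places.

£3.17

Set it up as a linear program. Let x1 = servings of kale, x2 = servings of peanut butter, x3 = servings of chicken breast, x4 = servings of eggs, x5 = servings of whole milk, x6 = servings of tuna.
min 0.97x1 + 0.29x2 + 1.71x3 + 0.61x4 + 0.46x5 + 1.7x6 with:
  3x1 + 6x2 + 36x3 + 16x4 + 11x5 + 22x6 ≥ 71   (protein)
  59x1 ≥ 28   (vitamin C)
  42x1 + 149x2 + 191x3 + 193x4 + 187x5 + 107x6 ≥ 414   (calories)
  107x1 + 11x2 + 18x3 + 68x4 + 351x5 + 11x6 ≥ 751   (calcium)
  x1, x2, x3, x4, x5, x6 ≥ 0.
The optimal basis is {kale, eggs, whole milk}; peanut butter, chicken breast, tuna drop out. There the protein, vitamin C, calcium constraints are tight.
Solving gives x1 = 0.4746, x4 = 3.434, x5 = 1.33.
Cost = 0.97·0.4746 + 0.61·3.434 + 0.46·1.33 = 3.1669.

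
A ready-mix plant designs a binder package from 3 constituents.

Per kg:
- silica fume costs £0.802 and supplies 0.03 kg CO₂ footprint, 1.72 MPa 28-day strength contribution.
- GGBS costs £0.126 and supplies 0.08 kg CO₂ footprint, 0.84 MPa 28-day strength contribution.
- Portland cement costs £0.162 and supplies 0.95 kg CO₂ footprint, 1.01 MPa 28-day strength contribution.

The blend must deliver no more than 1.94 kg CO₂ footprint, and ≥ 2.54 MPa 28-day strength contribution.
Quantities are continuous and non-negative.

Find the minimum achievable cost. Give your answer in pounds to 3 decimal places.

This is a linear program. Let x1 = kg of silica fume, x2 = kg of GGBS, x3 = kg of Portland cement.
min 0.802x1 + 0.126x2 + 0.162x3 s.t.:
  0.03x1 + 0.08x2 + 0.95x3 ≤ 1.94   (CO₂ footprint)
  1.72x1 + 0.84x2 + 1.01x3 ≥ 2.54   (28-day strength contribution)
  x1, x2, x3 ≥ 0.
The optimal basis is {GGBS}; silica fume, Portland cement drop out. The 28-day strength contribution requirement is met with equality.
Optimal quantities: GGBS = 3.024 kg.
Objective = 0.126·3.024 = 0.38102.

£0.381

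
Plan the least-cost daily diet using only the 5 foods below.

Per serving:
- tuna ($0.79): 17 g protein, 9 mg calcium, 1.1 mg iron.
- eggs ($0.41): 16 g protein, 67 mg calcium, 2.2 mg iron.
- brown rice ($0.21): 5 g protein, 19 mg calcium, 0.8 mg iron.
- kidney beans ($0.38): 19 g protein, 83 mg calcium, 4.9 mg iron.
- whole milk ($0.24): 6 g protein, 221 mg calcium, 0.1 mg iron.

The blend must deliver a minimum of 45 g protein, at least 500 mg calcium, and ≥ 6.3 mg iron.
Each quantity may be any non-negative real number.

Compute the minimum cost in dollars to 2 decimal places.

Treat it as an LP. Let x1 = servings of tuna, x2 = servings of eggs, x3 = servings of brown rice, x4 = servings of kidney beans, x5 = servings of whole milk.
min 0.79x1 + 0.41x2 + 0.21x3 + 0.38x4 + 0.24x5 with:
  17x1 + 16x2 + 5x3 + 19x4 + 6x5 ≥ 45   (protein)
  9x1 + 67x2 + 19x3 + 83x4 + 221x5 ≥ 500   (calcium)
  1.1x1 + 2.2x2 + 0.8x3 + 4.9x4 + 0.1x5 ≥ 6.3   (iron)
  x1, x2, x3, x4, x5 ≥ 0.
The minimum-cost mix takes nothing from tuna, eggs, brown rice — only kidney beans, whole milk. The protein and calcium requirements are met with equality.
So kidney beans = 1.877 servings, whole milk = 1.558 servings.
Hence cost = 0.38·1.877 + 0.24·1.558 = $1.0872.

$1.09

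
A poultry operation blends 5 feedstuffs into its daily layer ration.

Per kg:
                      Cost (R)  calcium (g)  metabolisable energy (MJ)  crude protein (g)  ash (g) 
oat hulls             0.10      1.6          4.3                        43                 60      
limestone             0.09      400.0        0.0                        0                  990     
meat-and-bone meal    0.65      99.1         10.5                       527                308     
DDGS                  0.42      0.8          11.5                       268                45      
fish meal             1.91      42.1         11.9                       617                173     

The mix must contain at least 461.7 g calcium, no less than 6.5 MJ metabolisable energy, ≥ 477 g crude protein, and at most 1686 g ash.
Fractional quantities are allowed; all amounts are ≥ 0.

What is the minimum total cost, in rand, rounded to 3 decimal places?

Set it up as a linear program. Let x1 = kg of oat hulls, x2 = kg of limestone, x3 = kg of meat-and-bone meal, x4 = kg of DDGS, x5 = kg of fish meal.
Minimize 0.1x1 + 0.09x2 + 0.65x3 + 0.42x4 + 1.91x5 s.t.:
  1.6x1 + 400x2 + 99.1x3 + 0.8x4 + 42.1x5 ≥ 461.7   (calcium)
  4.3x1 + 10.5x3 + 11.5x4 + 11.9x5 ≥ 6.5   (metabolisable energy)
  43x1 + 527x3 + 268x4 + 617x5 ≥ 477   (crude protein)
  60x1 + 990x2 + 308x3 + 45x4 + 173x5 ≤ 1686   (ash)
  x1, x2, x3, x4, x5 ≥ 0.
The minimum-cost mix takes nothing from oat hulls, DDGS, fish meal — only limestone, meat-and-bone meal. Binding constraints: calcium and crude protein.
Solving gives x2 = 0.93, x3 = 0.9051.
Hence cost = 0.09·0.93 + 0.65·0.9051 = R0.67202.

R0.672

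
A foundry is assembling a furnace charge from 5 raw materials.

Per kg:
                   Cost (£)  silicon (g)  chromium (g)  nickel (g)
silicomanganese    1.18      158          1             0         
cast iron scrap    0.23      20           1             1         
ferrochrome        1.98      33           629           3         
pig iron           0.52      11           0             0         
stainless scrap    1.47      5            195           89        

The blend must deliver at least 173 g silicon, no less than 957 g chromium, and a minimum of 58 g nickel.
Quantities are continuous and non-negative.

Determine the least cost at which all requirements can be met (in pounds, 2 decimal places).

£4.47

Treat it as an LP. Let x1 = kg of silicomanganese, x2 = kg of cast iron scrap, x3 = kg of ferrochrome, x4 = kg of pig iron, x5 = kg of stainless scrap.
Minimise 1.18x1 + 0.23x2 + 1.98x3 + 0.52x4 + 1.47x5 subject to:
  158x1 + 20x2 + 33x3 + 11x4 + 5x5 ≥ 173   (silicon)
  1x1 + 1x2 + 629x3 + 195x5 ≥ 957   (chromium)
  1x2 + 3x3 + 89x5 ≥ 58   (nickel)
  x1, x2, x3, x4, x5 ≥ 0.
The minimum-cost mix takes nothing from cast iron scrap, pig iron — only silicomanganese, ferrochrome, stainless scrap. Binding constraints: silicon, chromium, nickel.
Solving gives x1 = 0.7975, x3 = 1.332, x5 = 0.6068.
Cost = 1.18·0.7975 + 1.98·1.332 + 1.47·0.6068 = 4.4704.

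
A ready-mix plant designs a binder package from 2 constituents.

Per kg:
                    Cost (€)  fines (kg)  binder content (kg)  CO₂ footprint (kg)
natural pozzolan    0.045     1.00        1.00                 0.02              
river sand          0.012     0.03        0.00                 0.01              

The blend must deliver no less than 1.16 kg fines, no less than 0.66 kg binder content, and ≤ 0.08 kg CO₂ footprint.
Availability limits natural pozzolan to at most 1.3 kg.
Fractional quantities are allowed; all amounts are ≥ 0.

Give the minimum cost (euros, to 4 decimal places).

€0.0522

Let x1 = kg of natural pozzolan, x2 = kg of river sand.
Minimize 0.045x1 + 0.012x2 subject to:
  1x1 + 0.03x2 ≥ 1.16   (fines)
  1x1 ≥ 0.66   (binder content)
  0.02x1 + 0.01x2 ≤ 0.08   (CO₂ footprint)
  x1 ≤ 1.3
  x1, x2 ≥ 0.
The cheapest feasible vertex uses only natural pozzolan; river sand is not used. There the fines constraint is tight.
Solving gives x1 = 1.16.
Objective = 0.045·1.16 = 0.052200.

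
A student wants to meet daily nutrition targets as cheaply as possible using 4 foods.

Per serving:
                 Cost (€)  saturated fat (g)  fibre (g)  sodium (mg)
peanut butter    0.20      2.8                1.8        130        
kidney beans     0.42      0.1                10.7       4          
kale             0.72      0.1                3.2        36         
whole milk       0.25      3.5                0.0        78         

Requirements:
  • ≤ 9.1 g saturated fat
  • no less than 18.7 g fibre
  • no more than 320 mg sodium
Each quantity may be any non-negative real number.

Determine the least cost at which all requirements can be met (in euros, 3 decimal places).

€0.734

Set it up as a linear program. Let x1 = servings of peanut butter, x2 = servings of kidney beans, x3 = servings of kale, x4 = servings of whole milk.
min 0.2x1 + 0.42x2 + 0.72x3 + 0.25x4 s.t.:
  2.8x1 + 0.1x2 + 0.1x3 + 3.5x4 ≤ 9.1   (saturated fat)
  1.8x1 + 10.7x2 + 3.2x3 ≥ 18.7   (fibre)
  130x1 + 4x2 + 36x3 + 78x4 ≤ 320   (sodium)
  x1, x2, x3, x4 ≥ 0.
The minimum-cost mix takes nothing from peanut butter, kale, whole milk — only kidney beans. Binding constraint: fibre.
So kidney beans = 1.748 servings.
Objective = 0.42·1.748 = 0.73416.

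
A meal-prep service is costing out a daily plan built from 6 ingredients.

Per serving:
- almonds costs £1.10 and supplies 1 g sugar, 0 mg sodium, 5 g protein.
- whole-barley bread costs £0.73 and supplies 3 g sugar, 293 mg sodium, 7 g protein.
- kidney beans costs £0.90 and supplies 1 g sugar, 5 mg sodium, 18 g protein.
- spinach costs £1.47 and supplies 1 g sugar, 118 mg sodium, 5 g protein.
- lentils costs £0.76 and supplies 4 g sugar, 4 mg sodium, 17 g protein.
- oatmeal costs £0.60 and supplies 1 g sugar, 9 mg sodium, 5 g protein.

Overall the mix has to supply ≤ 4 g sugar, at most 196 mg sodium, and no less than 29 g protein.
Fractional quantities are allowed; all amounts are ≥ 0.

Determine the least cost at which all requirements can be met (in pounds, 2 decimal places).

This is a linear program. Let x1 = servings of almonds, x2 = servings of whole-barley bread, x3 = servings of kidney beans, x4 = servings of spinach, x5 = servings of lentils, x6 = servings of oatmeal.
min 1.1x1 + 0.73x2 + 0.9x3 + 1.47x4 + 0.76x5 + 0.6x6 with:
  1x1 + 3x2 + 1x3 + 1x4 + 4x5 + 1x6 ≤ 4   (sugar)
  293x2 + 5x3 + 118x4 + 4x5 + 9x6 ≤ 196   (sodium)
  5x1 + 7x2 + 18x3 + 5x4 + 17x5 + 5x6 ≥ 29   (protein)
  x1, x2, x3, x4, x5, x6 ≥ 0.
The optimal basis is {kidney beans, lentils}; almonds, whole-barley bread, spinach, oatmeal drop out. There the sugar and protein constraints are tight.
So kidney beans = 0.8727 servings, lentils = 0.7818 servings.
Hence cost = 0.9·0.8727 + 0.76·0.7818 = £1.3796.

£1.38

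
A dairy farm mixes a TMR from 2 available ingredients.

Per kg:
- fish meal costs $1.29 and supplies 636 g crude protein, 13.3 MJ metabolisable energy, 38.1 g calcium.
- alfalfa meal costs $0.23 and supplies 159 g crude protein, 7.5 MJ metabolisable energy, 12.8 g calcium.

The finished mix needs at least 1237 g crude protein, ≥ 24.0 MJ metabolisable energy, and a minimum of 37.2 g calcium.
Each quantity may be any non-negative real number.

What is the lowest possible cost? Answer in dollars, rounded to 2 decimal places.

This is a linear program. Let x1 = kg of fish meal, x2 = kg of alfalfa meal.
min 1.29x1 + 0.23x2 with:
  636x1 + 159x2 ≥ 1237   (crude protein)
  13.3x1 + 7.5x2 ≥ 24   (metabolisable energy)
  38.1x1 + 12.8x2 ≥ 37.2   (calcium)
  x1, x2 ≥ 0.
The minimum-cost mix takes nothing from fish meal — only alfalfa meal. The crude protein requirement is met with equality.
That vertex is x2 = 7.78.
Cost = 0.23·7.78 = 1.7894.

$1.79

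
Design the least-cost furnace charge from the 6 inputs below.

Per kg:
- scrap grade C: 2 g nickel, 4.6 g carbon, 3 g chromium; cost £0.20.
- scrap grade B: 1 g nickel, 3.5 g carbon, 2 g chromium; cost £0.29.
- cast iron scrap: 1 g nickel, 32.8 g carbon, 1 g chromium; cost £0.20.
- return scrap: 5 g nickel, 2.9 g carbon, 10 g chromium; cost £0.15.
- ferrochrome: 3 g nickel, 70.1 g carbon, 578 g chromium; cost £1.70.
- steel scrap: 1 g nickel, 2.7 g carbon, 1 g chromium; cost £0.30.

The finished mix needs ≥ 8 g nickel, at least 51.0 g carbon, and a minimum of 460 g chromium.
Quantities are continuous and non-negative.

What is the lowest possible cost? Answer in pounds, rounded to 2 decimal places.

£1.49

Treat it as an LP. Let x1 = kg of scrap grade C, x2 = kg of scrap grade B, x3 = kg of cast iron scrap, x4 = kg of return scrap, x5 = kg of ferrochrome, x6 = kg of steel scrap.
Minimize 0.2x1 + 0.29x2 + 0.2x3 + 0.15x4 + 1.7x5 + 0.3x6 s.t.:
  2x1 + 1x2 + 1x3 + 5x4 + 3x5 + 1x6 ≥ 8   (nickel)
  4.6x1 + 3.5x2 + 32.8x3 + 2.9x4 + 70.1x5 + 2.7x6 ≥ 51   (carbon)
  3x1 + 2x2 + 1x3 + 10x4 + 578x5 + 1x6 ≥ 460   (chromium)
  x1, x2, x3, x4, x5, x6 ≥ 0.
At the optimum only return scrap, ferrochrome are positive (scrap grade C, scrap grade B, cast iron scrap, steel scrap = 0). There the nickel and chromium constraints are tight.
So return scrap = 1.134 kg, ferrochrome = 0.7762 kg.
Cost = 0.15·1.134 + 1.7·0.7762 = 1.4896.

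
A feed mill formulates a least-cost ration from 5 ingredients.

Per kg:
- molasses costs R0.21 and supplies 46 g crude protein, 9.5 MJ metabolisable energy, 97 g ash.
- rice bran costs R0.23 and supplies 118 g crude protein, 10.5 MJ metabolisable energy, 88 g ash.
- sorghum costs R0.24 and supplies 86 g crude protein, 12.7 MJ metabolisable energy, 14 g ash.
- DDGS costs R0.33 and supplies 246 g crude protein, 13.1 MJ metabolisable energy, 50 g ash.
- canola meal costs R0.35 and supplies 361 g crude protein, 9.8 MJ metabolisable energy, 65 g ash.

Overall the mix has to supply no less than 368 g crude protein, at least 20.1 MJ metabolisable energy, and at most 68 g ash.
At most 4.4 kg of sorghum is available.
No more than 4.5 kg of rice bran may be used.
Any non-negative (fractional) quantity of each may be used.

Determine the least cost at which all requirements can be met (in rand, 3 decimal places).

Treat it as an LP. Let x1 = kg of molasses, x2 = kg of rice bran, x3 = kg of sorghum, x4 = kg of DDGS, x5 = kg of canola meal.
min 0.21x1 + 0.23x2 + 0.24x3 + 0.33x4 + 0.35x5 with:
  46x1 + 118x2 + 86x3 + 246x4 + 361x5 ≥ 368   (crude protein)
  9.5x1 + 10.5x2 + 12.7x3 + 13.1x4 + 9.8x5 ≥ 20.1   (metabolisable energy)
  97x1 + 88x2 + 14x3 + 50x4 + 65x5 ≤ 68   (ash)
  x3 ≤ 4.4
  x2 ≤ 4.5
  x1, x2, x3, x4, x5 ≥ 0.
The cheapest feasible vertex uses only sorghum, DDGS, canola meal; molasses, rice bran are not used. There the crude protein, metabolisable energy, ash constraints are tight.
So sorghum = 0.6773 kg, DDGS = 0.4811 kg, canola meal = 0.5302 kg.
Objective = 0.24·0.6773 + 0.33·0.4811 + 0.35·0.5302 = 0.50689.

R0.507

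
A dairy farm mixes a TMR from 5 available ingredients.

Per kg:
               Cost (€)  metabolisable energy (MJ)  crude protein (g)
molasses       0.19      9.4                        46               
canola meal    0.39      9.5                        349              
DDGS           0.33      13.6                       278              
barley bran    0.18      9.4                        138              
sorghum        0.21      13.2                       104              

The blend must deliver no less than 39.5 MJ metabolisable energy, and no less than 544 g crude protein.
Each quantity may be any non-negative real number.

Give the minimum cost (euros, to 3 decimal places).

Let x1 = kg of molasses, x2 = kg of canola meal, x3 = kg of DDGS, x4 = kg of barley bran, x5 = kg of sorghum.
min 0.19x1 + 0.39x2 + 0.33x3 + 0.18x4 + 0.21x5 subject to:
  9.4x1 + 9.5x2 + 13.6x3 + 9.4x4 + 13.2x5 ≥ 39.5   (metabolisable energy)
  46x1 + 349x2 + 278x3 + 138x4 + 104x5 ≥ 544   (crude protein)
  x1, x2, x3, x4, x5 ≥ 0.
The cheapest feasible vertex uses only barley bran, sorghum; molasses, canola meal, DDGS are not used. The metabolisable energy and crude protein requirements are met with equality.
That vertex is x4 = 3.641, x5 = 0.3998.
Cost = 0.18·3.641 + 0.21·0.3998 = 0.73934.

€0.739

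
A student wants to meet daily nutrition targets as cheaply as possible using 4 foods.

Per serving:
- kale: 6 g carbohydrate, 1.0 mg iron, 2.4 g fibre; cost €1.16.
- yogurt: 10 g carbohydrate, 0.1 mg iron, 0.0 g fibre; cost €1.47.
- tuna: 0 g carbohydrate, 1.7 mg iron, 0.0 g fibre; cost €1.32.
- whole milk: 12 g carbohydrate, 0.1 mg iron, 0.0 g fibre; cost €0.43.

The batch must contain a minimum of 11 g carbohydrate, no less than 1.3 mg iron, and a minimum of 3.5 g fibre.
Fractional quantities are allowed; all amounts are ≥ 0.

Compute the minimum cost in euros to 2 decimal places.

€1.77

Set it up as a linear program. Let x1 = servings of kale, x2 = servings of yogurt, x3 = servings of tuna, x4 = servings of whole milk.
min 1.16x1 + 1.47x2 + 1.32x3 + 0.43x4 with:
  6x1 + 10x2 + 12x4 ≥ 11   (carbohydrate)
  1x1 + 0.1x2 + 1.7x3 + 0.1x4 ≥ 1.3   (iron)
  2.4x1 ≥ 3.5   (fibre)
  x1, x2, x3, x4 ≥ 0.
At the optimum only kale, whole milk are positive (yogurt, tuna = 0). The carbohydrate and fibre requirements are met with equality.
Optimal quantities: kale = 1.458 servings, whole milk = 0.1875 servings.
Hence cost = 1.16·1.458 + 0.43·0.1875 = €1.7719.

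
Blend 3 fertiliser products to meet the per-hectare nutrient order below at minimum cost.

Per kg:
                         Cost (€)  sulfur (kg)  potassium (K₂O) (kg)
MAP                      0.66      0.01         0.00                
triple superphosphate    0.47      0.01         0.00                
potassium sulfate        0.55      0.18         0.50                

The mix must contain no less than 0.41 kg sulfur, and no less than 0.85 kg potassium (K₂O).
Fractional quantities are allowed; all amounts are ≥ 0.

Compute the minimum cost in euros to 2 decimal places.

Let x1 = kg of MAP, x2 = kg of triple superphosphate, x3 = kg of potassium sulfate.
Minimise 0.66x1 + 0.47x2 + 0.55x3 with:
  0.01x1 + 0.01x2 + 0.18x3 ≥ 0.41   (sulfur)
  0.5x3 ≥ 0.85   (potassium (K₂O))
  x1, x2, x3 ≥ 0.
The cheapest feasible vertex uses only potassium sulfate; MAP, triple superphosphate are not used. The sulfur requirement is met with equality.
That vertex is x3 = 2.278.
Hence cost = 0.55·2.278 = €1.2529.

€1.25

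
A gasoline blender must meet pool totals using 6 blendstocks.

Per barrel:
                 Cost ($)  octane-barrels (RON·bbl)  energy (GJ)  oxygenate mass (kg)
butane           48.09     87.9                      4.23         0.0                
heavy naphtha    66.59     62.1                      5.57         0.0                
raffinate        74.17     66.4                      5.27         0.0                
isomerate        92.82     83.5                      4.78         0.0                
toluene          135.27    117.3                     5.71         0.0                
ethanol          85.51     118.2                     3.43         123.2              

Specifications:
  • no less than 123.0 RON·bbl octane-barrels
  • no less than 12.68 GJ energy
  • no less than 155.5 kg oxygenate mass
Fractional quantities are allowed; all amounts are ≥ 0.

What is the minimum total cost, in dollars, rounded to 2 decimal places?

$202.87

This is a linear program. Let x1 = barrels of butane, x2 = barrels of heavy naphtha, x3 = barrels of raffinate, x4 = barrels of isomerate, x5 = barrels of toluene, x6 = barrels of ethanol.
min 48.09x1 + 66.59x2 + 74.17x3 + 92.82x4 + 135.27x5 + 85.51x6 with:
  87.9x1 + 62.1x2 + 66.4x3 + 83.5x4 + 117.3x5 + 118.2x6 ≥ 123   (octane-barrels)
  4.23x1 + 5.57x2 + 5.27x3 + 4.78x4 + 5.71x5 + 3.43x6 ≥ 12.68   (energy)
  123.2x6 ≥ 155.5   (oxygenate mass)
  x1, x2, x3, x4, x5, x6 ≥ 0.
The cheapest feasible vertex uses only butane, ethanol; heavy naphtha, raffinate, isomerate, toluene are not used. The energy and oxygenate mass requirements are met with equality.
So butane = 1.9742 barrels, ethanol = 1.2622 barrels.
Cost = 48.09·1.9742 + 85.51·1.2622 = 202.8700.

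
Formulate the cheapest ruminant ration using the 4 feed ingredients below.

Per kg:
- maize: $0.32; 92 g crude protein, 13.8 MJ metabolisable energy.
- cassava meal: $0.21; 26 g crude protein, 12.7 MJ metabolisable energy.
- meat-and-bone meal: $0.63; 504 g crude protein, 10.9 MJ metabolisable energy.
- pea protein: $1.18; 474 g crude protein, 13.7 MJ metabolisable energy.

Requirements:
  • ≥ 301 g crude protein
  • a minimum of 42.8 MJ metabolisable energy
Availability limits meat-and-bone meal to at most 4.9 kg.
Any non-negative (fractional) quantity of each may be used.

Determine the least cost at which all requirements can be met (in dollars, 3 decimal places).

$0.907

Treat it as an LP. Let x1 = kg of maize, x2 = kg of cassava meal, x3 = kg of meat-and-bone meal, x4 = kg of pea protein.
min 0.32x1 + 0.21x2 + 0.63x3 + 1.18x4 subject to:
  92x1 + 26x2 + 504x3 + 474x4 ≥ 301   (crude protein)
  13.8x1 + 12.7x2 + 10.9x3 + 13.7x4 ≥ 42.8   (metabolisable energy)
  x3 ≤ 4.9
  x1, x2, x3, x4 ≥ 0.
At the optimum only cassava meal, meat-and-bone meal are positive (maize, pea protein = 0). Binding constraints: crude protein and metabolisable energy.
Solving gives x2 = 2.99, x3 = 0.443.
Objective = 0.21·2.99 + 0.63·0.443 = 0.90699.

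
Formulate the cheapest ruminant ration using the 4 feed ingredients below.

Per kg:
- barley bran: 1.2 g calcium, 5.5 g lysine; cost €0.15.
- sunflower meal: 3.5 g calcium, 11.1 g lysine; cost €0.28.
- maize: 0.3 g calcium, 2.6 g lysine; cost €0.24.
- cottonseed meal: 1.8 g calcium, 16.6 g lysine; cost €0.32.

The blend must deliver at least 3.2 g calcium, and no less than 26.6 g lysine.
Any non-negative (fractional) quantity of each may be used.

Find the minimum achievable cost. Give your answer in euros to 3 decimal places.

€0.522

Let x1 = kg of barley bran, x2 = kg of sunflower meal, x3 = kg of maize, x4 = kg of cottonseed meal.
Minimize 0.15x1 + 0.28x2 + 0.24x3 + 0.32x4 subject to:
  1.2x1 + 3.5x2 + 0.3x3 + 1.8x4 ≥ 3.2   (calcium)
  5.5x1 + 11.1x2 + 2.6x3 + 16.6x4 ≥ 26.6   (lysine)
  x1, x2, x3, x4 ≥ 0.
The cheapest feasible vertex uses only sunflower meal, cottonseed meal; barley bran, maize are not used. Binding constraints: calcium and lysine.
Solving gives x2 = 0.1375, x4 = 1.51.
Total cost: 0.28·0.1375 + 0.32·1.51 = 0.52170.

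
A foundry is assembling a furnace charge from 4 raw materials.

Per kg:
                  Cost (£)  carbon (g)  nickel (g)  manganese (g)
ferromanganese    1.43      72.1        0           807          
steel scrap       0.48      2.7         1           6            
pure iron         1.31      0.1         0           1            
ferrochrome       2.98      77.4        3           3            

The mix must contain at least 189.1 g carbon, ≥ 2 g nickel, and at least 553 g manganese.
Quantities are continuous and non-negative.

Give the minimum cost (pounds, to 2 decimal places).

Treat it as an LP. Let x1 = kg of ferromanganese, x2 = kg of steel scrap, x3 = kg of pure iron, x4 = kg of ferrochrome.
min 1.43x1 + 0.48x2 + 1.31x3 + 2.98x4 s.t.:
  72.1x1 + 2.7x2 + 0.1x3 + 77.4x4 ≥ 189.1   (carbon)
  1x2 + 3x4 ≥ 2   (nickel)
  807x1 + 6x2 + 1x3 + 3x4 ≥ 553   (manganese)
  x1, x2, x3, x4 ≥ 0.
The cheapest feasible vertex uses only ferromanganese, steel scrap; pure iron, ferrochrome are not used. Binding constraints: carbon and nickel.
Solving gives x1 = 2.548, x2 = 2.
Cost = 1.43·2.548 + 0.48·2 = 4.6036.

£4.60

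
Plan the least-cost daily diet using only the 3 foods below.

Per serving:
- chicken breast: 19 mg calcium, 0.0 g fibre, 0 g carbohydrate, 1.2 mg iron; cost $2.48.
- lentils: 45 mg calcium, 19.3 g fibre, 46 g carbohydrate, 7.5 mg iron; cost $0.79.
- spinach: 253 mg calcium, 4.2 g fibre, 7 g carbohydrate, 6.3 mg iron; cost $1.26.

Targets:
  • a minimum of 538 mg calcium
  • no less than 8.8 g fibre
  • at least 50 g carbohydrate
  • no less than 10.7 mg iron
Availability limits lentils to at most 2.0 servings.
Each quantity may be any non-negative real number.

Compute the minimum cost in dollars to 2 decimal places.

This is a linear program. Let x1 = servings of chicken breast, x2 = servings of lentils, x3 = servings of spinach.
Minimise 2.48x1 + 0.79x2 + 1.26x3 with:
  19x1 + 45x2 + 253x3 ≥ 538   (calcium)
  19.3x2 + 4.2x3 ≥ 8.8   (fibre)
  46x2 + 7x3 ≥ 50   (carbohydrate)
  1.2x1 + 7.5x2 + 6.3x3 ≥ 10.7   (iron)
  x2 ≤ 2
  x1, x2, x3 ≥ 0.
At the optimum only lentils, spinach are positive (chicken breast = 0). Binding constraints: calcium and carbohydrate.
So lentils = 0.7846 servings, spinach = 1.987 servings.
Objective = 0.79·0.7846 + 1.26·1.987 = 3.1235.

$3.12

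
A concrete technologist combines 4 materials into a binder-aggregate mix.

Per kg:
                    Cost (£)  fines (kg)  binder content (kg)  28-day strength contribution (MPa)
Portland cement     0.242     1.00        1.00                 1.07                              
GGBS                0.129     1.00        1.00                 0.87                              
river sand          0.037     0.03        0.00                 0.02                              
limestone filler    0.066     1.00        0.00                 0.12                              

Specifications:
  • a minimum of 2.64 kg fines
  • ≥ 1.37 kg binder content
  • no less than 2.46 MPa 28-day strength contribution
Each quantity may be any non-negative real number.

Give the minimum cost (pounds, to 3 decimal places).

£0.365

Let x1 = kg of Portland cement, x2 = kg of GGBS, x3 = kg of river sand, x4 = kg of limestone filler.
Minimise 0.242x1 + 0.129x2 + 0.037x3 + 0.066x4 with:
  1x1 + 1x2 + 0.03x3 + 1x4 ≥ 2.64   (fines)
  1x1 + 1x2 ≥ 1.37   (binder content)
  1.07x1 + 0.87x2 + 0.02x3 + 0.12x4 ≥ 2.46   (28-day strength contribution)
  x1, x2, x3, x4 ≥ 0.
The minimum-cost mix takes nothing from Portland cement, river sand, limestone filler — only GGBS. There the 28-day strength contribution constraint is tight.
So GGBS = 2.828 kg.
Hence cost = 0.129·2.828 = £0.36481.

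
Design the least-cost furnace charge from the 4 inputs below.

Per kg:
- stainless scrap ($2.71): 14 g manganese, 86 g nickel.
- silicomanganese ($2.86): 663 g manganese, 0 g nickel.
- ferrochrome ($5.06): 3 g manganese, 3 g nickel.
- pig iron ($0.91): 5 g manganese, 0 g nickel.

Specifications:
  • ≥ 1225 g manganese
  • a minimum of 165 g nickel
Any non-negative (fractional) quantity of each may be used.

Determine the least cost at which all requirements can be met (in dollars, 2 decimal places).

Let x1 = kg of stainless scrap, x2 = kg of silicomanganese, x3 = kg of ferrochrome, x4 = kg of pig iron.
min 2.71x1 + 2.86x2 + 5.06x3 + 0.91x4 s.t.:
  14x1 + 663x2 + 3x3 + 5x4 ≥ 1225   (manganese)
  86x1 + 3x3 ≥ 165   (nickel)
  x1, x2, x3, x4 ≥ 0.
The optimal basis is {stainless scrap, silicomanganese}; ferrochrome, pig iron drop out. Binding constraints: manganese and nickel.
Solving gives x1 = 1.919, x2 = 1.807.
Hence cost = 2.71·1.919 + 2.86·1.807 = $10.3685.

$10.37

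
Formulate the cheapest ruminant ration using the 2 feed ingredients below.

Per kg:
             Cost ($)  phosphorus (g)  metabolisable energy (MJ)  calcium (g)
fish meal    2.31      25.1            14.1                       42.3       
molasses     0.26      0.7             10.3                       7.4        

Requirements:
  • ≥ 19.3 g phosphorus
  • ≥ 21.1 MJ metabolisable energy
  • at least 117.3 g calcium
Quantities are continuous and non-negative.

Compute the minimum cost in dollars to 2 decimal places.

Treat it as an LP. Let x1 = kg of fish meal, x2 = kg of molasses.
min 2.31x1 + 0.26x2 subject to:
  25.1x1 + 0.7x2 ≥ 19.3   (phosphorus)
  14.1x1 + 10.3x2 ≥ 21.1   (metabolisable energy)
  42.3x1 + 7.4x2 ≥ 117.3   (calcium)
  x1, x2 ≥ 0.
Both inputs are positive at the optimum. The phosphorus and calcium requirements are met with equality.
Solving gives x1 = 0.3888, x2 = 13.63.
Objective = 2.31·0.3888 + 0.26·13.63 = 4.4419.

$4.44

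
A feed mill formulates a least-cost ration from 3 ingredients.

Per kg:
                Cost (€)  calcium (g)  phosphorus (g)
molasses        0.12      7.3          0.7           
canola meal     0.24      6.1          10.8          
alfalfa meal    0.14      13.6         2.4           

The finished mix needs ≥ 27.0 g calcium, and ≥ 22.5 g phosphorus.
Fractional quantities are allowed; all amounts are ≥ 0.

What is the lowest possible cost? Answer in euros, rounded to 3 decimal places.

This is a linear program. Let x1 = kg of molasses, x2 = kg of canola meal, x3 = kg of alfalfa meal.
Minimize 0.12x1 + 0.24x2 + 0.14x3 subject to:
  7.3x1 + 6.1x2 + 13.6x3 ≥ 27   (calcium)
  0.7x1 + 10.8x2 + 2.4x3 ≥ 22.5   (phosphorus)
  x1, x2, x3 ≥ 0.
At the optimum only canola meal, alfalfa meal are positive (molasses = 0). The calcium and phosphorus requirements are met with equality.
So canola meal = 1.824 kg, alfalfa meal = 1.167 kg.
Total cost: 0.24·1.824 + 0.14·1.167 = 0.60114.

€0.601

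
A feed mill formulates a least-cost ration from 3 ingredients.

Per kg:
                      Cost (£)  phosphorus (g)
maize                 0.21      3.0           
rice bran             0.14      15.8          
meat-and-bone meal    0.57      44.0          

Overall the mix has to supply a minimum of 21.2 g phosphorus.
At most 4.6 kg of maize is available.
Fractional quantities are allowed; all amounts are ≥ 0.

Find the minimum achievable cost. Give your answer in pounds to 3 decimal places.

£0.188

Let x1 = kg of maize, x2 = kg of rice bran, x3 = kg of meat-and-bone meal.
Minimize 0.21x1 + 0.14x2 + 0.57x3 subject to:
  3x1 + 15.8x2 + 44x3 ≥ 21.2   (phosphorus)
  x1 ≤ 4.6
  x1, x2, x3 ≥ 0.
At the optimum only rice bran is positive (maize, meat-and-bone meal = 0). Binding constraint: phosphorus.
So rice bran = 1.342 kg.
Objective = 0.14·1.342 = 0.18788.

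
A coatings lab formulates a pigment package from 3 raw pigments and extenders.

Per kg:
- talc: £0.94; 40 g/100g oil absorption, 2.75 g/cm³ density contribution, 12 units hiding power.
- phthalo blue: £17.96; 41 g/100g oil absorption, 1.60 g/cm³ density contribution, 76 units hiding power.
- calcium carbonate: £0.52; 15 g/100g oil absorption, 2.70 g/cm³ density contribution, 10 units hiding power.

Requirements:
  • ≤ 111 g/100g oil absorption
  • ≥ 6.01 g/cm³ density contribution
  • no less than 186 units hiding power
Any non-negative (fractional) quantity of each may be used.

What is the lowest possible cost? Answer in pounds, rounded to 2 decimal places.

£41.91

This is a linear program. Let x1 = kg of talc, x2 = kg of phthalo blue, x3 = kg of calcium carbonate.
Minimize 0.94x1 + 17.96x2 + 0.52x3 s.t.:
  40x1 + 41x2 + 15x3 ≤ 111   (oil absorption)
  2.75x1 + 1.6x2 + 2.7x3 ≥ 6.01   (density contribution)
  12x1 + 76x2 + 10x3 ≥ 186   (hiding power)
  x1, x2, x3 ≥ 0.
The cheapest feasible vertex uses only phthalo blue, calcium carbonate; talc is not used. There the oil absorption and hiding power constraints are tight.
Optimal quantities: phthalo blue = 2.3014 kg, calcium carbonate = 1.1096 kg.
Cost = 17.96·2.3014 + 0.52·1.1096 = 41.9101.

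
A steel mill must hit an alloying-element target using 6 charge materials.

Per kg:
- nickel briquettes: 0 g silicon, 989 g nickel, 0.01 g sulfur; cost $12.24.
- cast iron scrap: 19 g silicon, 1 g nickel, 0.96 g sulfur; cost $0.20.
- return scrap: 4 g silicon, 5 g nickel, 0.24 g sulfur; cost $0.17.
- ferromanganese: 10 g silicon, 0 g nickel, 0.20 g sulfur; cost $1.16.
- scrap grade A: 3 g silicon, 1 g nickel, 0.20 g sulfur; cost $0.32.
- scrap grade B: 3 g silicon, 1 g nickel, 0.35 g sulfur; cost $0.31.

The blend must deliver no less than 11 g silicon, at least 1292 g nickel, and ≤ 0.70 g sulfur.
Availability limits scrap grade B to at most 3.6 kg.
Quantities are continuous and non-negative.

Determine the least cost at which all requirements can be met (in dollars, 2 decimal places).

Let x1 = kg of nickel briquettes, x2 = kg of cast iron scrap, x3 = kg of return scrap, x4 = kg of ferromanganese, x5 = kg of scrap grade A, x6 = kg of scrap grade B.
Minimize 12.24x1 + 0.2x2 + 0.17x3 + 1.16x4 + 0.32x5 + 0.31x6 s.t.:
  19x2 + 4x3 + 10x4 + 3x5 + 3x6 ≥ 11   (silicon)
  989x1 + 1x2 + 5x3 + 1x5 + 1x6 ≥ 1292   (nickel)
  0.01x1 + 0.96x2 + 0.24x3 + 0.2x4 + 0.2x5 + 0.35x6 ≤ 0.7   (sulfur)
  x6 ≤ 3.6
  x1, x2, x3, x4, x5, x6 ≥ 0.
At the optimum only nickel briquettes, cast iron scrap are positive (return scrap, ferromanganese, scrap grade A, scrap grade B = 0). The silicon and nickel requirements are met with equality.
Solving gives x1 = 1.306, x2 = 0.5789.
Hence cost = 12.24·1.306 + 0.2·0.5789 = $16.1012.

$16.10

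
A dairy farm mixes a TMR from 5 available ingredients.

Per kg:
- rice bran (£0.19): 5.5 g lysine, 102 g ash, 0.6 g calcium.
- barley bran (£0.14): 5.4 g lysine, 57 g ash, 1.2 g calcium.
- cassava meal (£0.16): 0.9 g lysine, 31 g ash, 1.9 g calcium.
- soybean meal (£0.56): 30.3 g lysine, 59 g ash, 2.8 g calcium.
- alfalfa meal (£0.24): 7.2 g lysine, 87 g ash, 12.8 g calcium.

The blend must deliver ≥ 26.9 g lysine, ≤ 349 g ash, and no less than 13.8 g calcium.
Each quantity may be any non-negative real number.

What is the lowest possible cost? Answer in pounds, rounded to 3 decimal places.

£0.597

Treat it as an LP. Let x1 = kg of rice bran, x2 = kg of barley bran, x3 = kg of cassava meal, x4 = kg of soybean meal, x5 = kg of alfalfa meal.
Minimize 0.19x1 + 0.14x2 + 0.16x3 + 0.56x4 + 0.24x5 subject to:
  5.5x1 + 5.4x2 + 0.9x3 + 30.3x4 + 7.2x5 ≥ 26.9   (lysine)
  102x1 + 57x2 + 31x3 + 59x4 + 87x5 ≤ 349   (ash)
  0.6x1 + 1.2x2 + 1.9x3 + 2.8x4 + 12.8x5 ≥ 13.8   (calcium)
  x1, x2, x3, x4, x5 ≥ 0.
The optimal basis is {soybean meal, alfalfa meal}; rice bran, barley bran, cassava meal drop out. The lysine and calcium requirements are met with equality.
So soybean meal = 0.6662 kg, alfalfa meal = 0.9324 kg.
Total cost: 0.56·0.6662 + 0.24·0.9324 = 0.59685.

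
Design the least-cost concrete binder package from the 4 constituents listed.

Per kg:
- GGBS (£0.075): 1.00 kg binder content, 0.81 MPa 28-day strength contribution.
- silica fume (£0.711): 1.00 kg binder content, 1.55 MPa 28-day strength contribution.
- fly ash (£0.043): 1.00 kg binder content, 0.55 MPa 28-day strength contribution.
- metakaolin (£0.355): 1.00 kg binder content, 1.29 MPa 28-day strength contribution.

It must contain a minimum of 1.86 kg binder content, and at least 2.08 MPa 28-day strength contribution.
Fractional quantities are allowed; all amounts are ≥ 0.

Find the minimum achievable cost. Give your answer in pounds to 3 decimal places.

£0.163

This is a linear program. Let x1 = kg of GGBS, x2 = kg of silica fume, x3 = kg of fly ash, x4 = kg of metakaolin.
min 0.075x1 + 0.711x2 + 0.043x3 + 0.355x4 with:
  1x1 + 1x2 + 1x3 + 1x4 ≥ 1.86   (binder content)
  0.81x1 + 1.55x2 + 0.55x3 + 1.29x4 ≥ 2.08   (28-day strength contribution)
  x1, x2, x3, x4 ≥ 0.
At the optimum only fly ash is positive (GGBS, silica fume, metakaolin = 0). Binding constraint: 28-day strength contribution.
That vertex is x3 = 3.782.
Cost = 0.043·3.782 = 0.16263.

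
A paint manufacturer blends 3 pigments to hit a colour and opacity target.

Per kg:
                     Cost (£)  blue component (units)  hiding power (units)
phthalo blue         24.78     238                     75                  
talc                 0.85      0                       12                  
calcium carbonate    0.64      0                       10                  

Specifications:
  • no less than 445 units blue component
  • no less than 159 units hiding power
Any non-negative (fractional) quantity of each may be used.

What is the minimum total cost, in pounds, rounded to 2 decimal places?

£47.53

Treat it as an LP. Let x1 = kg of phthalo blue, x2 = kg of talc, x3 = kg of calcium carbonate.
Minimize 24.78x1 + 0.85x2 + 0.64x3 with:
  238x1 ≥ 445   (blue component)
  75x1 + 12x2 + 10x3 ≥ 159   (hiding power)
  x1, x2, x3 ≥ 0.
The cheapest feasible vertex uses only phthalo blue, calcium carbonate; talc is not used. There the blue component and hiding power constraints are tight.
Solving gives x1 = 1.8697, x3 = 1.8769.
Cost = 24.78·1.8697 + 0.64·1.8769 = 47.5324.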